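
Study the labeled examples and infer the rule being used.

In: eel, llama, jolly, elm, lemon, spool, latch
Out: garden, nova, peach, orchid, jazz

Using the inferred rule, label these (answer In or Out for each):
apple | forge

In, Out

Every 'In' example satisfies: contains 'l'. None of the 'Out' examples do.
apple: has 'l' — satisfies this, so In.
forge: no 'l' — lacks this property, so Out.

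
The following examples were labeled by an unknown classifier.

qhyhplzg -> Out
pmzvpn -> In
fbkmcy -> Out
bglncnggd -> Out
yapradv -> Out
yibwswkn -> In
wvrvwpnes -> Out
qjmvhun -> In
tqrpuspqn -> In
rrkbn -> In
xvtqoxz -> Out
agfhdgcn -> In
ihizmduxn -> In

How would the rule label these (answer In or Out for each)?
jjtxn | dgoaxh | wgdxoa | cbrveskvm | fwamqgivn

Checking candidate rules against both groups, what survives is: ends with 'n'.
jjtxn: ends with 'n', satisfies this → In. dgoaxh: ends with 'h', fails this test → Out. wgdxoa: ends with 'a', fails this test → Out. cbrveskvm: ends with 'm', fails this test → Out. fwamqgivn: ends with 'n', satisfies this → In.

In, Out, Out, Out, In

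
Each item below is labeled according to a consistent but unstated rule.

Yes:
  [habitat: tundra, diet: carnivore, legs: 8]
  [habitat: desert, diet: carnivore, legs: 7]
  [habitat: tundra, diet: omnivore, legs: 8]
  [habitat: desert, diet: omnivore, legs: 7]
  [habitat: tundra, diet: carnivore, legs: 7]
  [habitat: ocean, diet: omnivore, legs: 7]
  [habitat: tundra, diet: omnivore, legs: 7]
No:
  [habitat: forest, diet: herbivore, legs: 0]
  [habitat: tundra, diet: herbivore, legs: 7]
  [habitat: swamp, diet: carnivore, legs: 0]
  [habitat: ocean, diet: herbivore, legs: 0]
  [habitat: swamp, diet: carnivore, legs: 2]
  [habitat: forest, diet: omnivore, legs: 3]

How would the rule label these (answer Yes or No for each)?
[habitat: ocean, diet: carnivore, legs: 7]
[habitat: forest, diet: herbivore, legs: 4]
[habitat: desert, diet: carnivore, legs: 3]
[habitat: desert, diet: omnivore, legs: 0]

The distinguishing property — diet is not herbivore AND legs ≥ 7 — holds for all the 'Yes' cases and none of the 'No' cases.

Yes, No, No, No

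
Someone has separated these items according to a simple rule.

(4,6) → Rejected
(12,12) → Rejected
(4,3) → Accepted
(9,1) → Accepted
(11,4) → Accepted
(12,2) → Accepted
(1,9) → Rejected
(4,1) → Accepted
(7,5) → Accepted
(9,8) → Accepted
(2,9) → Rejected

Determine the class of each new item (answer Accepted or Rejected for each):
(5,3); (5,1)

Rule: first > second. This holds for each 'Accepted' example and fails for each 'Rejected' one.
(5,3): 5 > 3 — matches, so Accepted. (5,1): 5 > 1 — matches, so Accepted.

Accepted, Accepted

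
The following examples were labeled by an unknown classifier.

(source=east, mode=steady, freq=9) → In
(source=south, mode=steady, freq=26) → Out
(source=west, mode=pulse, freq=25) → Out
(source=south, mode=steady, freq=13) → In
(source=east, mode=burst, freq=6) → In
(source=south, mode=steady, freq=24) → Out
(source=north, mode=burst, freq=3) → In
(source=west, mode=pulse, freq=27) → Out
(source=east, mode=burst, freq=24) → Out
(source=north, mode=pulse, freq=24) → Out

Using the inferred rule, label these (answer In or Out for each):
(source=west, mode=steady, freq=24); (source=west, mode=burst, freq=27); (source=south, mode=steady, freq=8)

Out, Out, In

'In' ⟺ freq ≤ 13.
(source=west, mode=steady, freq=24) → freq = 24 → Out.
(source=west, mode=burst, freq=27) → freq = 27 → Out.
(source=south, mode=steady, freq=8) → freq = 8 → In.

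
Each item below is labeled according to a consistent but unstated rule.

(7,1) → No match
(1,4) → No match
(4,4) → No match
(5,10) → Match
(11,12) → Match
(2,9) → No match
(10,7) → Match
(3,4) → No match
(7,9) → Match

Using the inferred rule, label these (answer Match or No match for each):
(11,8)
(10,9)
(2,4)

The rule appears to be: sum ≥ 15.
(11,8): 11+8 = 19 — satisfies this, so Match.
(10,9): 10+9 = 19 — satisfies this, so Match.
(2,4): 2+4 = 6 — fails the rule, so No match.

Match, Match, No match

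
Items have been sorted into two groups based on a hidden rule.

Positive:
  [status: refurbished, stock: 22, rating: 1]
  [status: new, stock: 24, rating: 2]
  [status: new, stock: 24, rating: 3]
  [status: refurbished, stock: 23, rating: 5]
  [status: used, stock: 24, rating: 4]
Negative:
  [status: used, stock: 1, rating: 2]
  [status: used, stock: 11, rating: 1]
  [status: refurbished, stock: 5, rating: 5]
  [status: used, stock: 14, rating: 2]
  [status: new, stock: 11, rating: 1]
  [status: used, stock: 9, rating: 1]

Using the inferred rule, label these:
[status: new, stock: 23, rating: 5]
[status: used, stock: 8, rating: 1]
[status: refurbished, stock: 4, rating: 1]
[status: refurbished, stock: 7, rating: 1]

'Positive' ⟺ stock ≥ 22.
[status: new, stock: 23, rating: 5]: stock = 23 — passes, so Positive.
[status: used, stock: 8, rating: 1]: stock = 8 — fails the rule, so Negative.
[status: refurbished, stock: 4, rating: 1]: stock = 4 — fails the rule, so Negative.
[status: refurbished, stock: 7, rating: 1]: stock = 7 — fails the rule, so Negative.

Positive, Negative, Negative, Negative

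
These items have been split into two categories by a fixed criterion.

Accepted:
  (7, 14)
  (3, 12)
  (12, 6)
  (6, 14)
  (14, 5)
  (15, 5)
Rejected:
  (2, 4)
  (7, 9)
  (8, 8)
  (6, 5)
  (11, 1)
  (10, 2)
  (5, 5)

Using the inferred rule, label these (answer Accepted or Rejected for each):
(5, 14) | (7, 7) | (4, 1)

The common property of the 'Accepted' items is: max ≥ 12. No 'Rejected' item has it.

Accepted, Rejected, Rejected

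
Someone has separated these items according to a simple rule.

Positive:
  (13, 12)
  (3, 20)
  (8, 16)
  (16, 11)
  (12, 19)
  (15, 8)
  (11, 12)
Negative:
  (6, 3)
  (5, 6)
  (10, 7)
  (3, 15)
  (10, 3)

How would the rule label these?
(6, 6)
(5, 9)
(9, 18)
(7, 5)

The distinguishing property — sum ≥ 23 — holds for all the 'Positive' cases and none of the 'Negative' cases.
(6, 6): Negative (6+6 = 12). (5, 9): Negative (5+9 = 14). (9, 18): Positive (9+18 = 27). (7, 5): Negative (7+5 = 12).

Negative, Negative, Positive, Negative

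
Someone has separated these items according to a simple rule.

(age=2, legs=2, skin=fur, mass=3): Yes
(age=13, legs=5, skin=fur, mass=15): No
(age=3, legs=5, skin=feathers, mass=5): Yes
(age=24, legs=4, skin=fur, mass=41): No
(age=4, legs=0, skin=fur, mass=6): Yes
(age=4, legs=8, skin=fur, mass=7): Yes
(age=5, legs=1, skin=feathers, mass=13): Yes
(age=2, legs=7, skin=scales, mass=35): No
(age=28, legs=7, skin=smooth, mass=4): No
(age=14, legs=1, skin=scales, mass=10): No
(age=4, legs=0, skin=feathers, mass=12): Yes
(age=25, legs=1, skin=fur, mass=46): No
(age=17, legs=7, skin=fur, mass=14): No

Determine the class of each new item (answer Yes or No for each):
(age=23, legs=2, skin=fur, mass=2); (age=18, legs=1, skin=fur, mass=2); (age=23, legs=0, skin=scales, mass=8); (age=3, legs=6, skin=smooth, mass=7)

The common property of the 'Yes' items is: age ≤ 5 AND mass ≤ 13. No 'No' item has it.
(age=23, legs=2, skin=fur, mass=2) — age = 23, mass = 2, hence No. (age=18, legs=1, skin=fur, mass=2) — age = 18, mass = 2, hence No. (age=23, legs=0, skin=scales, mass=8) — age = 23, mass = 8, hence No. (age=3, legs=6, skin=smooth, mass=7) — age = 3, mass = 7, hence Yes.

No, No, No, Yes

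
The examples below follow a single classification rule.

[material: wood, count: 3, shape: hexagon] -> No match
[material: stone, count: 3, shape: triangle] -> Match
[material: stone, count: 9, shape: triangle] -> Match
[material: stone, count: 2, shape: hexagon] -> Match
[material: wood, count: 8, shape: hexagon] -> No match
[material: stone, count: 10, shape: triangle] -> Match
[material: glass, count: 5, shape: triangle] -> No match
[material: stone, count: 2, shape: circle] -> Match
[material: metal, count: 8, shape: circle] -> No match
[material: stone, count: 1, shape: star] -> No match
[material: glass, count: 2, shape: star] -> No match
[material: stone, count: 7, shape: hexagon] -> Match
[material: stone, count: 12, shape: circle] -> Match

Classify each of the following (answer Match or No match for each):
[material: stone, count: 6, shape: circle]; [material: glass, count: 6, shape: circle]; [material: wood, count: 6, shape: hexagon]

All 'Match' examples share one property — material is stone AND count ≥ 2 — and every 'No match' example lacks it.

Match, No match, No match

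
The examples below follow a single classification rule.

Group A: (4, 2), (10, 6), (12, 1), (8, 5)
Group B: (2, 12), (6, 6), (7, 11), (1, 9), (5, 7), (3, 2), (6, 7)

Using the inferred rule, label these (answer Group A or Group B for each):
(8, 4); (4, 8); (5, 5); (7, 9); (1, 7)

Every 'Group A' example satisfies: first > second AND first is even. None of the 'Group B' examples do.
(8, 4) → 8 > 4, first 8 → Group A.
(4, 8) → 4 < 8, first 4 → Group B.
(5, 5) → 5 = 5, first 5 → Group B.
(7, 9) → 7 < 9, first 7 → Group B.
(1, 7) → 1 < 7, first 1 → Group B.

Group A, Group B, Group B, Group B, Group B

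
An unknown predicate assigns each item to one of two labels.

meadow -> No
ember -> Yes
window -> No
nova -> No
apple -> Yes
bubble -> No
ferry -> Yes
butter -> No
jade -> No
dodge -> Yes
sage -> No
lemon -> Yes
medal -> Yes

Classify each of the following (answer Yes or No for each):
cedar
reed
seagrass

One predicate separates the groups cleanly: odd length.
cedar → length 5 → Yes. reed → length 4 → No. seagrass → length 8 → No.

Yes, No, No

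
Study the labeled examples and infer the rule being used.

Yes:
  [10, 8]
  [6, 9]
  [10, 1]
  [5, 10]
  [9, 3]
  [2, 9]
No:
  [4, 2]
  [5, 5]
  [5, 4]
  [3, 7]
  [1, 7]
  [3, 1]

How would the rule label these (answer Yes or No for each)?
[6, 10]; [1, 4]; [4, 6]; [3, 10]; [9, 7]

Yes, No, No, Yes, Yes

A rule that fits every label: sum ≥ 11 — true of each 'Yes' example, false of each 'No' one.
Yes: [6, 10], since 6+10 = 16. No: [1, 4], since 1+4 = 5. No: [4, 6], since 4+6 = 10. Yes: [3, 10], since 3+10 = 13. Yes: [9, 7], since 9+7 = 16.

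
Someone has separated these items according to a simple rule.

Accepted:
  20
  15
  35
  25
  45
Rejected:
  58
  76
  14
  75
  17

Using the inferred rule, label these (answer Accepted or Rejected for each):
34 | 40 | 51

Rule: multiple of 5 AND at most 45. This holds for each 'Accepted' example and fails for each 'Rejected' one.

Rejected, Accepted, Rejected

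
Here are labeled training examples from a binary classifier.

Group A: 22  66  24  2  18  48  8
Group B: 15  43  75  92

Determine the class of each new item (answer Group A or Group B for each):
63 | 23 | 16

The simplest hypothesis consistent with all the labels is: even AND at most 66.
63: 63 is odd, 63 ≤ 66 — doesn't match, so Group B.
23: 23 is odd, 23 ≤ 66 — doesn't match, so Group B.
16: 16 is even, 16 ≤ 66 — fits, so Group A.

Group B, Group B, Group A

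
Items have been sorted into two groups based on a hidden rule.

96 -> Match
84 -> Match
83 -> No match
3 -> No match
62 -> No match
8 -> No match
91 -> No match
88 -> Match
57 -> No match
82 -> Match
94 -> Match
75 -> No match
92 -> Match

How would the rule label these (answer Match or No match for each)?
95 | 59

The pattern is that an item is 'Match' exactly when: even AND at least 75.

No match, No match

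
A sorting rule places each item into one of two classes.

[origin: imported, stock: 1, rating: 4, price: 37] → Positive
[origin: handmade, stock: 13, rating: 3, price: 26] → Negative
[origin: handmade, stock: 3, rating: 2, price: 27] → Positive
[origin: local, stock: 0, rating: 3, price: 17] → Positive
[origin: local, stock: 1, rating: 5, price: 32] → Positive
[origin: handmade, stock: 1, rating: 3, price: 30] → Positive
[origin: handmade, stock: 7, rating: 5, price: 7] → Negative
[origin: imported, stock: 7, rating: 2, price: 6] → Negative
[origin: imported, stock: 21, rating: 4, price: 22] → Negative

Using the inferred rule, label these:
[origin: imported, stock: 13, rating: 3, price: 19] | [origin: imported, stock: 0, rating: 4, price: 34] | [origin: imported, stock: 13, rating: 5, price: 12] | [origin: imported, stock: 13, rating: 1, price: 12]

Negative, Positive, Negative, Negative

Rule: stock ≤ 3. This holds for each 'Positive' example and fails for each 'Negative' one.
[origin: imported, stock: 13, rating: 3, price: 19]: Negative (stock = 13). [origin: imported, stock: 0, rating: 4, price: 34]: Positive (stock = 0). [origin: imported, stock: 13, rating: 5, price: 12]: Negative (stock = 13). [origin: imported, stock: 13, rating: 1, price: 12]: Negative (stock = 13).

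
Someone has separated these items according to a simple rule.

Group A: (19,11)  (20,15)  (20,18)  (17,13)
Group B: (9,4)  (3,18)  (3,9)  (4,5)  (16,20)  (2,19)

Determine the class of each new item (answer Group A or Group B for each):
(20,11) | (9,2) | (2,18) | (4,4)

Group A, Group B, Group B, Group B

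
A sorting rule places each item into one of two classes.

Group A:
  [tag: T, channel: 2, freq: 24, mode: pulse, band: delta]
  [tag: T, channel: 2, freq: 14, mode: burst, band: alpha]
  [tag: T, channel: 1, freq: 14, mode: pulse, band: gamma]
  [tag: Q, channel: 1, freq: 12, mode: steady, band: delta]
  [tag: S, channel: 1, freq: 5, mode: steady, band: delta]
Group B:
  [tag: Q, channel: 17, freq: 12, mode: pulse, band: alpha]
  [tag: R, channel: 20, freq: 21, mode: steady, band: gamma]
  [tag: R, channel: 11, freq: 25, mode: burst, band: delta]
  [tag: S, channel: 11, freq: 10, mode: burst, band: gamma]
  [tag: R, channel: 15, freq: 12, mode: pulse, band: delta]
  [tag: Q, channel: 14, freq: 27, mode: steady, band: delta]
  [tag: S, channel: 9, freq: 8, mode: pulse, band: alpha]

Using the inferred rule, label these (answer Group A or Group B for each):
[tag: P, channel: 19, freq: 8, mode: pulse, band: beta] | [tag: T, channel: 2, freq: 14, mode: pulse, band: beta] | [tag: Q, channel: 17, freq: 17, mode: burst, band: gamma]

One predicate separates the groups cleanly: channel ≤ 2.
[tag: P, channel: 19, freq: 8, mode: pulse, band: beta] — channel = 19, hence Group B. [tag: T, channel: 2, freq: 14, mode: pulse, band: beta] — channel = 2, hence Group A. [tag: Q, channel: 17, freq: 17, mode: burst, band: gamma] — channel = 17, hence Group B.

Group B, Group A, Group B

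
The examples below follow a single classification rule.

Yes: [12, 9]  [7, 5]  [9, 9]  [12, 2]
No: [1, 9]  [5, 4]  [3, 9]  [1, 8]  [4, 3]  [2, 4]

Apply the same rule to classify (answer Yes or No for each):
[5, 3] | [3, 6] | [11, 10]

No, No, Yes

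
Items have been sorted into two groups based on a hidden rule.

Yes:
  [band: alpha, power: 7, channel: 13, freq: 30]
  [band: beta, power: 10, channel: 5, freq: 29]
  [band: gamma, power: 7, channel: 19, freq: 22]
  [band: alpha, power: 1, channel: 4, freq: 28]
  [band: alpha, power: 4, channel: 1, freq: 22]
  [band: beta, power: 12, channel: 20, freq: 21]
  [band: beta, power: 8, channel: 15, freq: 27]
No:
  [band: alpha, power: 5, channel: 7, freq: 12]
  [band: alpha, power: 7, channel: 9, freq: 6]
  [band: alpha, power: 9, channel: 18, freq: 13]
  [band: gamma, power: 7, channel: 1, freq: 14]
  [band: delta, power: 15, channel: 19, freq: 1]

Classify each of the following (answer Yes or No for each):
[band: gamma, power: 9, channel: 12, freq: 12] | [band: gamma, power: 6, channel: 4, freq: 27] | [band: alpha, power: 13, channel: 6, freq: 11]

'Yes' ⟺ freq ≥ 21.

No, Yes, No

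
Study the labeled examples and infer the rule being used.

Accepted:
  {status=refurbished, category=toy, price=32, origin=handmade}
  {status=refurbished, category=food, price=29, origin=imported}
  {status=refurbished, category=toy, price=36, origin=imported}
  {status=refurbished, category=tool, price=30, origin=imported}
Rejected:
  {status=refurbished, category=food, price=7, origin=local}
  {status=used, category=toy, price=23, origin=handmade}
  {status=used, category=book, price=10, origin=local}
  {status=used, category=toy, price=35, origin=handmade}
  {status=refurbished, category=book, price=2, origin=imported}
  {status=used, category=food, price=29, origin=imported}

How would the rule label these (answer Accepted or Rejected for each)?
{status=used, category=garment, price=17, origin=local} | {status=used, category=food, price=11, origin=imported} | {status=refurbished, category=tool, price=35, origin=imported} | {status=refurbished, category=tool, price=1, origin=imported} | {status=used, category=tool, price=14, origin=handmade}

Rejected, Rejected, Accepted, Rejected, Rejected

Rule: status is refurbished AND price ≥ 10. This holds for each 'Accepted' example and fails for each 'Rejected' one.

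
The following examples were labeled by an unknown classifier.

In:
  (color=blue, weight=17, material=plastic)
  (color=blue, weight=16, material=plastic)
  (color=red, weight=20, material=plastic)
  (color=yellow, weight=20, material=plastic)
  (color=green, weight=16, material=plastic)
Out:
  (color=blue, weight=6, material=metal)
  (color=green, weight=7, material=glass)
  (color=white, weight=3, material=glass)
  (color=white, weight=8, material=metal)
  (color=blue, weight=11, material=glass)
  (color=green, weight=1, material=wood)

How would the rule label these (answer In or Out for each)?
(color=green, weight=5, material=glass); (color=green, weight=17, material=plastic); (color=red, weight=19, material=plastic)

Out, In, In

All 'In' examples share one property — material is plastic — and every 'Out' example lacks it.
(color=green, weight=5, material=glass) → material is glass → Out. (color=green, weight=17, material=plastic) → material is plastic → In. (color=red, weight=19, material=plastic) → material is plastic → In.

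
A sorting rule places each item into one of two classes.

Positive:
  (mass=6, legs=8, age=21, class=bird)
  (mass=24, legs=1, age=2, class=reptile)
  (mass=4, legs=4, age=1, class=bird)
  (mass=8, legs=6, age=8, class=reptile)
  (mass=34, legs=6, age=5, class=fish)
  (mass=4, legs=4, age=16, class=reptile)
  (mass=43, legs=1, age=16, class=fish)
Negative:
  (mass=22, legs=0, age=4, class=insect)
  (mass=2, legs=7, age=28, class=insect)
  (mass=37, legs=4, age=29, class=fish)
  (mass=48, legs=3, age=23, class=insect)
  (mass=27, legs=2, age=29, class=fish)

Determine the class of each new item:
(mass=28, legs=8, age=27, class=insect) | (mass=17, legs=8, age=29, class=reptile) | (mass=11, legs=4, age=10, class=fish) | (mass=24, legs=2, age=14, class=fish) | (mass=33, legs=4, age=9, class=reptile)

Negative, Negative, Positive, Positive, Positive

One predicate separates the groups cleanly: legs ≥ 1 AND age ≤ 21.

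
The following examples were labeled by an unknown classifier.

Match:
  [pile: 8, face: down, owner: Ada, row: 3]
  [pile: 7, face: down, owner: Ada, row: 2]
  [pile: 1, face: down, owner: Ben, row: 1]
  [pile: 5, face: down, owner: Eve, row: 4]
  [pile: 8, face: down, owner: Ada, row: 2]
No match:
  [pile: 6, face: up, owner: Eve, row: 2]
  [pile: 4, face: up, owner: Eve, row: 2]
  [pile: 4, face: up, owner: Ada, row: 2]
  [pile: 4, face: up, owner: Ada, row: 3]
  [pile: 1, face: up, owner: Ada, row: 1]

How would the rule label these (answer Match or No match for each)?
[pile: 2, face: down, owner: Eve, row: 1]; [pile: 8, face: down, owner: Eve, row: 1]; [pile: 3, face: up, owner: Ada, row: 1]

A rule that fits every label: face is down — true of each 'Match' example, false of each 'No match' one.
[pile: 2, face: down, owner: Eve, row: 1]: Match (face is down).
[pile: 8, face: down, owner: Eve, row: 1]: Match (face is down).
[pile: 3, face: up, owner: Ada, row: 1]: No match (face is up).

Match, Match, No match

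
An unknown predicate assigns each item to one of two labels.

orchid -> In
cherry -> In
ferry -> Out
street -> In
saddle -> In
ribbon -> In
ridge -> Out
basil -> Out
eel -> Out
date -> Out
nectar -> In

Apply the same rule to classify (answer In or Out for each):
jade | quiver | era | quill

Out, In, Out, Out

Rule: length 6. This holds for each 'In' example and fails for each 'Out' one.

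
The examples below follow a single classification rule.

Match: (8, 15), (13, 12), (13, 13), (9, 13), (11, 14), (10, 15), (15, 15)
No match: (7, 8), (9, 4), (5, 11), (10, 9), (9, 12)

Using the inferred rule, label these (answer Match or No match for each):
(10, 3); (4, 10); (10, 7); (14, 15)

No match, No match, No match, Match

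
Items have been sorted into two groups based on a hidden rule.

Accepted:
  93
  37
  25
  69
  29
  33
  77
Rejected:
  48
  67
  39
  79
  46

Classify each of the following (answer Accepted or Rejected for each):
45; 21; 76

The classifier is using: ≡ 1 (mod 4).

Accepted, Accepted, Rejected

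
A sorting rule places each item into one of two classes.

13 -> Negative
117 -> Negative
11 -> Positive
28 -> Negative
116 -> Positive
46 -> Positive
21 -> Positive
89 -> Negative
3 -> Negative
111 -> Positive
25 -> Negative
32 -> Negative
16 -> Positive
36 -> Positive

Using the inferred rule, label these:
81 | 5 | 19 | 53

Positive, Negative, Negative, Negative

The simplest hypothesis consistent with all the labels is: ≡ 1 (mod 5).
81 — 81 mod 5 = 1, hence Positive.
5 — 5 mod 5 = 0, hence Negative.
19 — 19 mod 5 = 4, hence Negative.
53 — 53 mod 5 = 3, hence Negative.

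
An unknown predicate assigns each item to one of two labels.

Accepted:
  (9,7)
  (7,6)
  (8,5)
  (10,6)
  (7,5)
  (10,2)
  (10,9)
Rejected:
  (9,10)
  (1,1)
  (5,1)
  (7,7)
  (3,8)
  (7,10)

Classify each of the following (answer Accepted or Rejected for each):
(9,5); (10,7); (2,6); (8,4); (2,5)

One predicate separates the groups cleanly: first > second AND sum ≥ 11.
(9,5): 9 > 5, 9+5 = 14, matches → Accepted. (10,7): 10 > 7, 10+7 = 17, matches → Accepted. (2,6): 2 < 6, 2+6 = 8, fails this test → Rejected. (8,4): 8 > 4, 8+4 = 12, matches → Accepted. (2,5): 2 < 5, 2+5 = 7, fails this test → Rejected.

Accepted, Accepted, Rejected, Accepted, Rejected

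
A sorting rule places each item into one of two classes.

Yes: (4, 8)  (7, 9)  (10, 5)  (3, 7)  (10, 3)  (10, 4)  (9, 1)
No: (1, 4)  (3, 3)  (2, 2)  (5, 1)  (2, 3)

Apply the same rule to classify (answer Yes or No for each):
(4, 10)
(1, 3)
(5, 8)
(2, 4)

The common property of the 'Yes' items is: sum ≥ 10. No 'No' item has it.

Yes, No, Yes, No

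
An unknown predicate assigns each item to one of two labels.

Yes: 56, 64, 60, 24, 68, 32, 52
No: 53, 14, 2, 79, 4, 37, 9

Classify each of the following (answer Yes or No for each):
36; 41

Yes, No

The simplest hypothesis consistent with all the labels is: even AND at least 24.
36 → 36 is even, 36 ≥ 24 → Yes. 41 → 41 is odd, 41 ≥ 24 → No.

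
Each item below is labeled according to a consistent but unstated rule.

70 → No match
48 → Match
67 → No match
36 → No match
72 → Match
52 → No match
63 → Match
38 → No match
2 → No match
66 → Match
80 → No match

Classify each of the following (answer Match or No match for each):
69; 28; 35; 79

Match, No match, No match, No match

The simplest hypothesis consistent with all the labels is: multiple of 3 AND at least 38.
69: Match (69 = 3·23, 69 ≥ 38). 28: No match (28 = 3·9 + 1, 28 < 38). 35: No match (35 = 3·11 + 2, 35 < 38). 79: No match (79 = 3·26 + 1, 79 ≥ 38).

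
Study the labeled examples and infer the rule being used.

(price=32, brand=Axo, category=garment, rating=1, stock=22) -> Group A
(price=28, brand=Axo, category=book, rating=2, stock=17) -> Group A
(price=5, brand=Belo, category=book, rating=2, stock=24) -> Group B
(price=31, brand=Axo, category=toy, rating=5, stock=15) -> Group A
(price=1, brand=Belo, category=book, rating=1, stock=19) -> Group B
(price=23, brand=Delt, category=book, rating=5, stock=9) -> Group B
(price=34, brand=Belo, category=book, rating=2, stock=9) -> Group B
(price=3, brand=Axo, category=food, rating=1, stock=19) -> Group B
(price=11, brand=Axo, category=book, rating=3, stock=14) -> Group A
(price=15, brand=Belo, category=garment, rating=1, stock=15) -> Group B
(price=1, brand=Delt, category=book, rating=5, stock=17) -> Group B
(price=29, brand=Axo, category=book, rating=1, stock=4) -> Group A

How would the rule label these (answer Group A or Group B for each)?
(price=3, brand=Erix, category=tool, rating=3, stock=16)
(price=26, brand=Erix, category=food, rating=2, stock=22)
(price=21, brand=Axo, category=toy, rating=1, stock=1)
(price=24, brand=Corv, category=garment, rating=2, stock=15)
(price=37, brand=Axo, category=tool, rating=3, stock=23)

Group B, Group B, Group A, Group B, Group A

Rule: brand is Axo AND price ≥ 5. This holds for each 'Group A' example and fails for each 'Group B' one.
(price=3, brand=Erix, category=tool, rating=3, stock=16) — brand is Erix, price = 3, hence Group B. (price=26, brand=Erix, category=food, rating=2, stock=22) — brand is Erix, price = 26, hence Group B. (price=21, brand=Axo, category=toy, rating=1, stock=1) — brand is Axo, price = 21, hence Group A. (price=24, brand=Corv, category=garment, rating=2, stock=15) — brand is Corv, price = 24, hence Group B. (price=37, brand=Axo, category=tool, rating=3, stock=23) — brand is Axo, price = 37, hence Group A.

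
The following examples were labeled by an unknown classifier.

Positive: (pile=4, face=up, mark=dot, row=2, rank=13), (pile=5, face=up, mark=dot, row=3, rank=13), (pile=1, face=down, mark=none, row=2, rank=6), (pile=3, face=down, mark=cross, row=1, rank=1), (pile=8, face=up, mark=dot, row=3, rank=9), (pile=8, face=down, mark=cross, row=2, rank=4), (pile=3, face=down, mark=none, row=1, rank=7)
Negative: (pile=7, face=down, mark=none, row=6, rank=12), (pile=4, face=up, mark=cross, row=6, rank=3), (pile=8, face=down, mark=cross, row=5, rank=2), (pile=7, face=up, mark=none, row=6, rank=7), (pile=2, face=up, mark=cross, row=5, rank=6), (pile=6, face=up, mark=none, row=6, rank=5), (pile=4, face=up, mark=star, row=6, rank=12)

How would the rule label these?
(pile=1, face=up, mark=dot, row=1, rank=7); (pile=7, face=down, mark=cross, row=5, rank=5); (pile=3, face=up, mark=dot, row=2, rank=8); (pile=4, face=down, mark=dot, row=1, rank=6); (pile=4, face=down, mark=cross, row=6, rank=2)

The rule appears to be: row ≤ 3.
(pile=1, face=up, mark=dot, row=1, rank=7): row = 1, fits → Positive.
(pile=7, face=down, mark=cross, row=5, rank=5): row = 5, doesn't qualify → Negative.
(pile=3, face=up, mark=dot, row=2, rank=8): row = 2, fits → Positive.
(pile=4, face=down, mark=dot, row=1, rank=6): row = 1, fits → Positive.
(pile=4, face=down, mark=cross, row=6, rank=2): row = 6, doesn't qualify → Negative.

Positive, Negative, Positive, Positive, Negative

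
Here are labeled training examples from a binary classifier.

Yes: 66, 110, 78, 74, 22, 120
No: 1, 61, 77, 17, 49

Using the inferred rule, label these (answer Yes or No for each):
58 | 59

Yes, No

All 'Yes' examples share one property — even — and every 'No' example lacks it.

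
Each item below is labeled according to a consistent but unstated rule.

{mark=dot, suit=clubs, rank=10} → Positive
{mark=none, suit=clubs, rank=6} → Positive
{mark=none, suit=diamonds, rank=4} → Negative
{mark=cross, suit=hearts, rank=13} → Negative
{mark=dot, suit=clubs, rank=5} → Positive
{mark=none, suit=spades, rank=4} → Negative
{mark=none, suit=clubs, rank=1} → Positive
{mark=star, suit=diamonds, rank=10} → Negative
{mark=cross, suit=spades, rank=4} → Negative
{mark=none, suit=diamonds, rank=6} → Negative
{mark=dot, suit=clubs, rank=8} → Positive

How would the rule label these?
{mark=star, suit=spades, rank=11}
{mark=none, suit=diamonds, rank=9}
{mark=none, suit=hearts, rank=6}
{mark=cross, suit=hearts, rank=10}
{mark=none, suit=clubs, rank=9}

Negative, Negative, Negative, Negative, Positive

The simplest hypothesis consistent with all the labels is: suit is clubs.
{mark=star, suit=spades, rank=11}: Negative (suit is spades).
{mark=none, suit=diamonds, rank=9}: Negative (suit is diamonds).
{mark=none, suit=hearts, rank=6}: Negative (suit is hearts).
{mark=cross, suit=hearts, rank=10}: Negative (suit is hearts).
{mark=none, suit=clubs, rank=9}: Positive (suit is clubs).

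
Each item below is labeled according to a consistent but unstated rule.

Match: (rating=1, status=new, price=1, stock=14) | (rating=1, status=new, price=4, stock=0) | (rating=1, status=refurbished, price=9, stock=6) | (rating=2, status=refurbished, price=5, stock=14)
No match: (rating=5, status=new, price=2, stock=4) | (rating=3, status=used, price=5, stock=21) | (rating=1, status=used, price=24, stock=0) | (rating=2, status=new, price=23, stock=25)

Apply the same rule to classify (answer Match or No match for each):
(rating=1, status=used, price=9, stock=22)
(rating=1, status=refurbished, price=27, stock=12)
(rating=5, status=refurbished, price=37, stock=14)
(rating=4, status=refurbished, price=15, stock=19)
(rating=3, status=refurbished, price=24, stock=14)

Match, No match, No match, No match, No match

The distinguishing property — price ≤ 9 AND rating ≤ 2 — holds for all the 'Match' cases and none of the 'No match' cases.
(rating=1, status=used, price=9, stock=22) → price = 9, rating = 1 → Match.
(rating=1, status=refurbished, price=27, stock=12) → price = 27, rating = 1 → No match.
(rating=5, status=refurbished, price=37, stock=14) → price = 37, rating = 5 → No match.
(rating=4, status=refurbished, price=15, stock=19) → price = 15, rating = 4 → No match.
(rating=3, status=refurbished, price=24, stock=14) → price = 24, rating = 3 → No match.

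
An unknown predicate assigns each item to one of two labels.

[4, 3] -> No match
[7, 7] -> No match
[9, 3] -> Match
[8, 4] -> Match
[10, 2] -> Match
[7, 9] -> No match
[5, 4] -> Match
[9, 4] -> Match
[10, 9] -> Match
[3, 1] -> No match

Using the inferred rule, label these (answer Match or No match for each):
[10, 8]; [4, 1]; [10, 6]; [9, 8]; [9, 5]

Match, No match, Match, Match, Match

The common property of the 'Match' items is: first > second AND sum ≥ 9. No 'No match' item has it.
Match: [10, 8], since 10 > 8, 10+8 = 18.
No match: [4, 1], since 4 > 1, 4+1 = 5.
Match: [10, 6], since 10 > 6, 10+6 = 16.
Match: [9, 8], since 9 > 8, 9+8 = 17.
Match: [9, 5], since 9 > 5, 9+5 = 14.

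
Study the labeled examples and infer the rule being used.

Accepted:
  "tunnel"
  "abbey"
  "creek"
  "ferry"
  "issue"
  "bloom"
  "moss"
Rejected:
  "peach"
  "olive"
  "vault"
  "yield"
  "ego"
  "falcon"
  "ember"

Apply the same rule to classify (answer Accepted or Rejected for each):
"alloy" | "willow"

Accepted, Accepted

Comparing the two groups points to one rule — has a double letter.
"alloy" — 'll' doubled, hence Accepted. "willow" — 'll' doubled, hence Accepted.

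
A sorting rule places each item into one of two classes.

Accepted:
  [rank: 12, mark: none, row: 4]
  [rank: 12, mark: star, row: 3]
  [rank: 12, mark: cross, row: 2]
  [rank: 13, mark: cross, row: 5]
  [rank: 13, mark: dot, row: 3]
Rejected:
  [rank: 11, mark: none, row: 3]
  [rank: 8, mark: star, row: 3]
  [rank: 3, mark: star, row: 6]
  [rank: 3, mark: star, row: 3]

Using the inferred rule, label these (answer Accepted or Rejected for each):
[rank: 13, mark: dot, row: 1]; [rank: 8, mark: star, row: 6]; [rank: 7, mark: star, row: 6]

Accepted, Rejected, Rejected

Rule: rank ≥ 12. This holds for each 'Accepted' example and fails for each 'Rejected' one.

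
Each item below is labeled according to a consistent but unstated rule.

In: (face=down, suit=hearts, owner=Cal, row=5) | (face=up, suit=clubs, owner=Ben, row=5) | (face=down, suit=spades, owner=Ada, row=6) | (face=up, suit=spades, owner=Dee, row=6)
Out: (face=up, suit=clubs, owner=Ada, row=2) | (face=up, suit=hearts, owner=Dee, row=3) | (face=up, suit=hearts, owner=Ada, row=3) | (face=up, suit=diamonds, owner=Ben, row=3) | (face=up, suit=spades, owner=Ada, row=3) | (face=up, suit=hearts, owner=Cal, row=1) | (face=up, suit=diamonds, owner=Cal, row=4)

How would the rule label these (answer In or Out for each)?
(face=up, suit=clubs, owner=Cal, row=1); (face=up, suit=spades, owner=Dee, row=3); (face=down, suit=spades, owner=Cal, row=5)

Out, Out, In

The rule appears to be: row ≥ 5.
(face=up, suit=clubs, owner=Cal, row=1) → row = 1 → Out.
(face=up, suit=spades, owner=Dee, row=3) → row = 3 → Out.
(face=down, suit=spades, owner=Cal, row=5) → row = 5 → In.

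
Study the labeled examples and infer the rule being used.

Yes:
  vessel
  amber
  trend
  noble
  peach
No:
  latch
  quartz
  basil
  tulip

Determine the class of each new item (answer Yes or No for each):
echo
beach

Checking candidate rules against both groups, what survives is: contains 'e'.
echo → has 'e' → Yes. beach → has 'e' → Yes.

Yes, Yes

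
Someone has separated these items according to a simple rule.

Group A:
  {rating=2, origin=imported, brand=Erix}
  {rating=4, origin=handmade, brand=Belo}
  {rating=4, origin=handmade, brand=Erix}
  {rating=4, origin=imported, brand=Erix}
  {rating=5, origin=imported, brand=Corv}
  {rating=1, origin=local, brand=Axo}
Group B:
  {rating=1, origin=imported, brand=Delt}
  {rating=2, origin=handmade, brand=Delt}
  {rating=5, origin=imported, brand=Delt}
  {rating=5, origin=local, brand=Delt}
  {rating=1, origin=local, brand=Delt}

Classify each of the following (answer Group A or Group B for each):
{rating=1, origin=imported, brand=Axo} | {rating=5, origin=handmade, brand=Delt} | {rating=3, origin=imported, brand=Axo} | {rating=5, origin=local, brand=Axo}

The pattern is that an item is 'Group A' exactly when: brand is not Delt.
{rating=1, origin=imported, brand=Axo}: brand is Axo — checks out, so Group A.
{rating=5, origin=handmade, brand=Delt}: brand is Delt — fails this test, so Group B.
{rating=3, origin=imported, brand=Axo}: brand is Axo — checks out, so Group A.
{rating=5, origin=local, brand=Axo}: brand is Axo — checks out, so Group A.

Group A, Group B, Group A, Group A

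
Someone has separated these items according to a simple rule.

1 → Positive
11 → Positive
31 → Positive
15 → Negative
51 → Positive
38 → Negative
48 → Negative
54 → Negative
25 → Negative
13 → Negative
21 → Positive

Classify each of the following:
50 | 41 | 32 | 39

Negative, Positive, Negative, Negative

The common property of the 'Positive' items is: ends in digit 1. No 'Negative' item has it.
50 → last digit 0 → Negative. 41 → last digit 1 → Positive. 32 → last digit 2 → Negative. 39 → last digit 9 → Negative.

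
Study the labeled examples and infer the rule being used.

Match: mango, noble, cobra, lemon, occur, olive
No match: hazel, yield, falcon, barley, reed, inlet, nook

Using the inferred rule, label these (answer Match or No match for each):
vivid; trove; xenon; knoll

'Match' ⟺ odd length AND contains 'o'.
No match: vivid, since length 5, no 'o'. Match: trove, since length 5, has 'o'. Match: xenon, since length 5, has 'o'. Match: knoll, since length 5, has 'o'.

No match, Match, Match, Match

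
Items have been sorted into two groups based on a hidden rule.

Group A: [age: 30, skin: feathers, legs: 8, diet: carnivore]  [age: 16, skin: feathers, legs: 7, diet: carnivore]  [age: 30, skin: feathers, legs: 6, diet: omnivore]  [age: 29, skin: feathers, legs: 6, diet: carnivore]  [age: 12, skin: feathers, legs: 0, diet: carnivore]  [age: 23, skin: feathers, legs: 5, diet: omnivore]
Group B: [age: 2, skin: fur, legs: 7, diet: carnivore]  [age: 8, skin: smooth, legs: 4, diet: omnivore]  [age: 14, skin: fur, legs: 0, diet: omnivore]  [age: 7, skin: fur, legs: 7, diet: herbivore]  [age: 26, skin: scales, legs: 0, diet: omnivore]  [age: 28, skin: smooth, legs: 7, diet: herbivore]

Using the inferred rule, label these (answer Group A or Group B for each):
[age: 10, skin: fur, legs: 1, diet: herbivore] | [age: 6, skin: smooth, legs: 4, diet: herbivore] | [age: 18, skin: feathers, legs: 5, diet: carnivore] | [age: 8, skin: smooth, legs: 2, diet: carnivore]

Group B, Group B, Group A, Group B

Looking at the examples, the only property every 'Group A' case has and every 'Group B' case lacks is: skin is feathers.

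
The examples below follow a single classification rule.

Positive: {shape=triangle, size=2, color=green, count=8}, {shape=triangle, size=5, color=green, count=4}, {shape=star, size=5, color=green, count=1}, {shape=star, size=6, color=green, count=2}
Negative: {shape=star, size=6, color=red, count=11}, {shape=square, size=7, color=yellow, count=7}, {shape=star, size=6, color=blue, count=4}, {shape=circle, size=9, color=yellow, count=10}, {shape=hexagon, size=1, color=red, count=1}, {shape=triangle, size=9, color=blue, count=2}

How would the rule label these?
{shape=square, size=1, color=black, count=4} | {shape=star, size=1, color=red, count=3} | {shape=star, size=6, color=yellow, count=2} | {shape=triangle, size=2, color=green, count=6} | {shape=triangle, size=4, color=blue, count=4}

Comparing the two groups points to one rule — color is green.

Negative, Negative, Negative, Positive, Negative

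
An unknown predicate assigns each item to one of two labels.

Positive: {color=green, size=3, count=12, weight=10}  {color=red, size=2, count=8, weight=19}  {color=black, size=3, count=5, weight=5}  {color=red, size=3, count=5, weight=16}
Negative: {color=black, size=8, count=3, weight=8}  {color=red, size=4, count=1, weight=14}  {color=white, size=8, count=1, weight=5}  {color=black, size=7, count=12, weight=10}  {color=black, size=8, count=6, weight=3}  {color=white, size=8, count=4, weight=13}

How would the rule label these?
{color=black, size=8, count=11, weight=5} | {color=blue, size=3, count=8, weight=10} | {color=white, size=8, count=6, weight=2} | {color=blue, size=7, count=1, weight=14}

Negative, Positive, Negative, Negative

The simplest hypothesis consistent with all the labels is: size ≤ 3.
Negative: {color=black, size=8, count=11, weight=5}, since size = 8. Positive: {color=blue, size=3, count=8, weight=10}, since size = 3. Negative: {color=white, size=8, count=6, weight=2}, since size = 8. Negative: {color=blue, size=7, count=1, weight=14}, since size = 7.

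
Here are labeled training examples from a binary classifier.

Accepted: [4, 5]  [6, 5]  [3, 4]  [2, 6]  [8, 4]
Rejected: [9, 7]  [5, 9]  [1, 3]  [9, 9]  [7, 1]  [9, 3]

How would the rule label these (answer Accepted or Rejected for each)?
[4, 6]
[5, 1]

Rule: product is even. This holds for each 'Accepted' example and fails for each 'Rejected' one.

Accepted, Rejected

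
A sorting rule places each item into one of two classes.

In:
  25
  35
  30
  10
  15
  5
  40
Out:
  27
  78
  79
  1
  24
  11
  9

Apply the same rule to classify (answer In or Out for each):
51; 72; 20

Comparing the two groups points to one rule — multiple of 5.
Out: 51, since 51 = 5·10 + 1.
Out: 72, since 72 = 5·14 + 2.
In: 20, since 20 = 5·4.

Out, Out, In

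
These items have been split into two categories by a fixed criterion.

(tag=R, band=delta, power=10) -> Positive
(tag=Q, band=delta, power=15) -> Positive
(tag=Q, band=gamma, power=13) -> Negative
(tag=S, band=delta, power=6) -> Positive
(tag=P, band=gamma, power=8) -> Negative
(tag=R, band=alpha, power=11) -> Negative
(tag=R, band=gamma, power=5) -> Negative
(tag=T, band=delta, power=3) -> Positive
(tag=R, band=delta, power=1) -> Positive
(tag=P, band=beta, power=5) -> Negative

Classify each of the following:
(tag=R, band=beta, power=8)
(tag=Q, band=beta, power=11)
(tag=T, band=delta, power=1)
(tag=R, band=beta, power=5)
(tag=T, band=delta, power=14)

Negative, Negative, Positive, Negative, Positive

The classifier is using: band is delta.
(tag=R, band=beta, power=8) → band is beta → Negative. (tag=Q, band=beta, power=11) → band is beta → Negative. (tag=T, band=delta, power=1) → band is delta → Positive. (tag=R, band=beta, power=5) → band is beta → Negative. (tag=T, band=delta, power=14) → band is delta → Positive.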